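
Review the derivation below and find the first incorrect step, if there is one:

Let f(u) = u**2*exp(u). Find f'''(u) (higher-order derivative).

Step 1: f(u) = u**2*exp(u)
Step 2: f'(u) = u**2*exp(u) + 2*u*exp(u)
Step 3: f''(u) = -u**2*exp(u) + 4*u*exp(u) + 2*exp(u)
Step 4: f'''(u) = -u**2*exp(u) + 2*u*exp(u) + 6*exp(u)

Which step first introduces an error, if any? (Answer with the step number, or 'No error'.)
Step 3

Step 3 is incorrect due to a sign flip.
The step shows: -u**2*exp(u) + 4*u*exp(u) + 2*exp(u)
The correct value should be: u**2*exp(u) + 4*u*exp(u) + 2*exp(u)

Explanation: The sign of one term was flipped: the term u**2*exp(u) was incorrectly written as -u**2*exp(u)
The later steps are derived from this incorrect expression, so the error originates in Step 3.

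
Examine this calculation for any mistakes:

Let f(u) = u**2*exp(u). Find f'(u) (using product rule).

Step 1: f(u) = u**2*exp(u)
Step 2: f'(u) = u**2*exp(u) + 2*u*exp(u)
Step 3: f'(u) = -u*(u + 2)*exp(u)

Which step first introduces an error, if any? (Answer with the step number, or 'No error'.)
Step 3

Step 3 is incorrect due to a sign flip.
The step shows: -u*(u + 2)*exp(u)
The correct value should be: u*(u + 2)*exp(u)

Explanation: The sign of the whole expression was flipped: the term u*(u + 2)*exp(u) was incorrectly written as -u*(u + 2)*exp(u)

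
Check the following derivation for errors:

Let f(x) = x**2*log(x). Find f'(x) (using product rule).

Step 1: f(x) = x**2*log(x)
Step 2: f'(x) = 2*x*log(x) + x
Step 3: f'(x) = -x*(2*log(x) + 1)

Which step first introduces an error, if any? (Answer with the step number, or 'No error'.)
Step 3

Step 3 is incorrect due to a sign flip.
The step shows: -x*(2*log(x) + 1)
The correct value should be: x*(2*log(x) + 1)

Explanation: The sign of the whole expression was flipped: the term x*(2*log(x) + 1) was incorrectly written as -x*(2*log(x) + 1)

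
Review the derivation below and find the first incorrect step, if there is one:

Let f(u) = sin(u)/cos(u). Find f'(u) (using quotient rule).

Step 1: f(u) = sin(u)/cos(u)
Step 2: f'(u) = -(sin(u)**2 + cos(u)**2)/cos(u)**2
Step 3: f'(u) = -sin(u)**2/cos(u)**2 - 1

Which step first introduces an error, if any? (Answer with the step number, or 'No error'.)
Step 2

Step 2 is incorrect due to a sign flip.
The step shows: -(sin(u)**2 + cos(u)**2)/cos(u)**2
The correct value should be: (sin(u)**2 + cos(u)**2)/cos(u)**2

Explanation: The sign of the whole expression was flipped: the term (sin(u)**2 + cos(u)**2)/cos(u)**2 was incorrectly written as -(sin(u)**2 + cos(u)**2)/cos(u)**2
The later steps are derived from this incorrect expression, so the error originates in Step 2.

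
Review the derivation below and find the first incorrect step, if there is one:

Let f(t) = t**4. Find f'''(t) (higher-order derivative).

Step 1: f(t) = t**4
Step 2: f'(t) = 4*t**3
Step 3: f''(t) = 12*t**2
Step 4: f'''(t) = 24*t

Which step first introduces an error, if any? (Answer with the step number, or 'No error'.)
No error

All steps in this derivation are correct.
The final answer f'''(t) = 24*t is valid.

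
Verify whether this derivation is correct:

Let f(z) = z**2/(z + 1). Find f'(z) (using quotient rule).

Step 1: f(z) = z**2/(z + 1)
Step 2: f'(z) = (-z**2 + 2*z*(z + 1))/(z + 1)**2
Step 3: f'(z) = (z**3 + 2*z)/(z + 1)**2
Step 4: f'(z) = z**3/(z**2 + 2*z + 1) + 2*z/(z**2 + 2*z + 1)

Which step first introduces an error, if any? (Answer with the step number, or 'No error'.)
Step 3

Step 3 is incorrect due to a wrong exponent.
The step shows: (z**3 + 2*z)/(z + 1)**2
The correct value should be: (z**2 + 2*z)/(z + 1)**2

Explanation: The exponent 2 on z was incorrectly written as 3: the term (z**2 + 2*z)/(z + 1)**2 was incorrectly written as (z**3 + 2*z)/(z + 1)**2
The later steps are derived from this incorrect expression, so the error originates in Step 3.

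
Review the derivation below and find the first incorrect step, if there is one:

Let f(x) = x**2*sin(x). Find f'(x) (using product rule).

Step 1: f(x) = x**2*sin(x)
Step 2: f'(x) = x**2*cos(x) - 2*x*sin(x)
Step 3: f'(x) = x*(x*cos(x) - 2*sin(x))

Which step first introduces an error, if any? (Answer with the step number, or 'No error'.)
Step 2

Step 2 is incorrect due to a sign flip.
The step shows: x**2*cos(x) - 2*x*sin(x)
The correct value should be: x**2*cos(x) + 2*x*sin(x)

Explanation: The sign of one term was flipped: the term 2*x*sin(x) was incorrectly written as -2*x*sin(x)
The later steps are derived from this incorrect expression, so the error originates in Step 2.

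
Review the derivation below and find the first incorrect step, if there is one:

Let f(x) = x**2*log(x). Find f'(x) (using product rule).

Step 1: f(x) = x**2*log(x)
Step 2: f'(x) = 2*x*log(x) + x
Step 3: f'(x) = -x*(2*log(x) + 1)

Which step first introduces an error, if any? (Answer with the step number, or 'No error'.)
Step 3

Step 3 is incorrect due to a sign flip.
The step shows: -x*(2*log(x) + 1)
The correct value should be: x*(2*log(x) + 1)

Explanation: The sign of the whole expression was flipped: the term x*(2*log(x) + 1) was incorrectly written as -x*(2*log(x) + 1)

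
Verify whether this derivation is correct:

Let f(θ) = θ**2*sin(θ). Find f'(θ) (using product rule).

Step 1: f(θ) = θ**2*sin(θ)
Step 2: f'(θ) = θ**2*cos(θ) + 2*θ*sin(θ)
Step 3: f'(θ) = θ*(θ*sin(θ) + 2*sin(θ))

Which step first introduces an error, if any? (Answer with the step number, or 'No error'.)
Step 3

Step 3 is incorrect due to a wrong trig function.
The step shows: θ*(θ*sin(θ) + 2*sin(θ))
The correct value should be: θ*(θ*cos(θ) + 2*sin(θ))

Explanation: cos(θ) was incorrectly written as sin(θ): the term θ*(θ*cos(θ) + 2*sin(θ)) was incorrectly written as θ*(θ*sin(θ) + 2*sin(θ))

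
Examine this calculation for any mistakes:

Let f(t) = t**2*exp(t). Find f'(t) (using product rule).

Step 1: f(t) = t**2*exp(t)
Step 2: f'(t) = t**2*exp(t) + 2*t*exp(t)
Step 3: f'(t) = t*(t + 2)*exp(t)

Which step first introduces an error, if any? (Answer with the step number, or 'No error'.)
No error

All steps in this derivation are correct.
The final answer f'(t) = t*(t + 2)*exp(t) is valid.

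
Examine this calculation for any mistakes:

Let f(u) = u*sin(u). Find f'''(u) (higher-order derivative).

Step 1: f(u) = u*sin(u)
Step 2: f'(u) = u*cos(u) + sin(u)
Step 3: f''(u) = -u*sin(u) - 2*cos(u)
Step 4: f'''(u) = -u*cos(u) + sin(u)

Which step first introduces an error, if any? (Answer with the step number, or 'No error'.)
Step 3

Step 3 is incorrect due to a sign flip.
The step shows: -u*sin(u) - 2*cos(u)
The correct value should be: -u*sin(u) + 2*cos(u)

Explanation: The sign of one term was flipped: the term 2*cos(u) was incorrectly written as -2*cos(u)
The later steps are derived from this incorrect expression, so the error originates in Step 3.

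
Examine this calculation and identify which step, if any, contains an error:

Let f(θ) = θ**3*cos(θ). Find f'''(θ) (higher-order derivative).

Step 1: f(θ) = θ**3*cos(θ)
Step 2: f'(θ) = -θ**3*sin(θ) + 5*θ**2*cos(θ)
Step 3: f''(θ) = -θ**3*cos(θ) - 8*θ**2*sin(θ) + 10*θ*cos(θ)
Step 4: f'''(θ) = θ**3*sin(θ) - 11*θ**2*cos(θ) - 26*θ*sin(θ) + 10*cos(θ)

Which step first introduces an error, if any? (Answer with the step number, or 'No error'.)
Step 2

Step 2 is incorrect due to a wrong coefficient.
The step shows: -θ**3*sin(θ) + 5*θ**2*cos(θ)
The correct value should be: -θ**3*sin(θ) + 3*θ**2*cos(θ)

Explanation: The coefficient 3 was incorrectly written as 5: the term 3*θ**2*cos(θ) was incorrectly written as 5*θ**2*cos(θ)
The later steps are derived from this incorrect expression, so the error originates in Step 2.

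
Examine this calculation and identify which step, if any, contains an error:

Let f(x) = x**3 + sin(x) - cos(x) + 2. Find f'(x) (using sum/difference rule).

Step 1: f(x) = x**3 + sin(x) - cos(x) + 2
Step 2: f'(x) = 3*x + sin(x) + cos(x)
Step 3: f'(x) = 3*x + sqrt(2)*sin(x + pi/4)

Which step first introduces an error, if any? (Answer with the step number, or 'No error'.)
Step 2

Step 2 is incorrect due to a wrong exponent.
The step shows: 3*x + sin(x) + cos(x)
The correct value should be: 3*x**2 + sin(x) + cos(x)

Explanation: The exponent 2 on x was incorrectly written as 1: the term 3*x**2 was incorrectly written as 3*x
The later steps are derived from this incorrect expression, so the error originates in Step 2.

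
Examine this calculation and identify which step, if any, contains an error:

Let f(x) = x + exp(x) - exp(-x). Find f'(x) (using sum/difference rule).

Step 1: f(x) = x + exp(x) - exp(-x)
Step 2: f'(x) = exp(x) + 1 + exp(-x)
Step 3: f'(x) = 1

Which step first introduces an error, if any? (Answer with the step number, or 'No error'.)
Step 3

Step 3 is incorrect due to a dropped term.
The step shows: 1
The correct value should be: 2*cosh(x) + 1

Explanation: A term was dropped: the term 2*cosh(x) was incorrectly omitted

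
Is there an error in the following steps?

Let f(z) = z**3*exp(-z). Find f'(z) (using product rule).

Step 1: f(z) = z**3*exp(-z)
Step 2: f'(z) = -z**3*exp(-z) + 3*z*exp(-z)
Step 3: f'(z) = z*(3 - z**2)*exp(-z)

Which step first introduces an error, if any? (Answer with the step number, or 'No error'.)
Step 2

Step 2 is incorrect due to a wrong exponent.
The step shows: -z**3*exp(-z) + 3*z*exp(-z)
The correct value should be: -z**3*exp(-z) + 3*z**2*exp(-z)

Explanation: The exponent 2 on z was incorrectly written as 1: the term 3*z**2*exp(-z) was incorrectly written as 3*z*exp(-z)
The later steps are derived from this incorrect expression, so the error originates in Step 2.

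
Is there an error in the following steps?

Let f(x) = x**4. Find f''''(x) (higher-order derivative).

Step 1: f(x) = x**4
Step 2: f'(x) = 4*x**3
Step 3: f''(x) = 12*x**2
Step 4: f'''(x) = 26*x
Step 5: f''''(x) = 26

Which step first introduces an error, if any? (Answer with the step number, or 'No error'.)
Step 4

Step 4 is incorrect due to a wrong coefficient.
The step shows: 26*x
The correct value should be: 24*x

Explanation: The coefficient 24 was incorrectly written as 26: the term 24*x was incorrectly written as 26*x
The later steps are derived from this incorrect expression, so the error originates in Step 4.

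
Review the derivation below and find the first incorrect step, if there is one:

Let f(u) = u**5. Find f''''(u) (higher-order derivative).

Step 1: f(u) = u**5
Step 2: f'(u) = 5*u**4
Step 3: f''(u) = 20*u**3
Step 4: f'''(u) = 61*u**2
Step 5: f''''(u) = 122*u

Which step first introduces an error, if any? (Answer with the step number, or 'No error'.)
Step 4

Step 4 is incorrect due to a wrong coefficient.
The step shows: 61*u**2
The correct value should be: 60*u**2

Explanation: The coefficient 60 was incorrectly written as 61: the term 60*u**2 was incorrectly written as 61*u**2
The later steps are derived from this incorrect expression, so the error originates in Step 4.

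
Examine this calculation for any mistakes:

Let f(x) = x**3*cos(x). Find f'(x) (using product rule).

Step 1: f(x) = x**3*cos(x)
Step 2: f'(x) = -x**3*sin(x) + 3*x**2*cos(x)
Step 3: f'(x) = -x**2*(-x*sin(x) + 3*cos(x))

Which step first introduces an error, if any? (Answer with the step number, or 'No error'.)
Step 3

Step 3 is incorrect due to a sign flip.
The step shows: -x**2*(-x*sin(x) + 3*cos(x))
The correct value should be: x**2*(-x*sin(x) + 3*cos(x))

Explanation: The sign of the whole expression was flipped: the term x**2*(-x*sin(x) + 3*cos(x)) was incorrectly written as -x**2*(-x*sin(x) + 3*cos(x))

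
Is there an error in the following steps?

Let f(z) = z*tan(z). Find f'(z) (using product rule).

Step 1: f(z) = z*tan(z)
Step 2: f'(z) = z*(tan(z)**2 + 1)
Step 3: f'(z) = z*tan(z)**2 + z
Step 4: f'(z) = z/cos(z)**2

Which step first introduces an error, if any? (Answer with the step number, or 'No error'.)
Step 2

Step 2 is incorrect due to a dropped term.
The step shows: z*(tan(z)**2 + 1)
The correct value should be: z*(tan(z)**2 + 1) + tan(z)

Explanation: A term was dropped: the term tan(z) was incorrectly omitted
The later steps are derived from this incorrect expression, so the error originates in Step 2.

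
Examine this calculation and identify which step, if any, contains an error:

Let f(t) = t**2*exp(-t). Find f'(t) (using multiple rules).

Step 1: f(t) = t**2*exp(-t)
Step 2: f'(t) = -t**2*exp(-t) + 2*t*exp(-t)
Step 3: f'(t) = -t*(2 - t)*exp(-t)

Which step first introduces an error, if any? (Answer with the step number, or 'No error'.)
Step 3

Step 3 is incorrect due to a sign flip.
The step shows: -t*(2 - t)*exp(-t)
The correct value should be: t*(2 - t)*exp(-t)

Explanation: The sign of the whole expression was flipped: the term t*(2 - t)*exp(-t) was incorrectly written as -t*(2 - t)*exp(-t)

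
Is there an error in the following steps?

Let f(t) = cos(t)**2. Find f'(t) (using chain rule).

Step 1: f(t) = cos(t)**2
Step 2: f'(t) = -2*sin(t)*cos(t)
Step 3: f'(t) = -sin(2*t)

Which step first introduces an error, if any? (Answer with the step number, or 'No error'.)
No error

All steps in this derivation are correct.
The final answer f'(t) = -sin(2*t) is valid.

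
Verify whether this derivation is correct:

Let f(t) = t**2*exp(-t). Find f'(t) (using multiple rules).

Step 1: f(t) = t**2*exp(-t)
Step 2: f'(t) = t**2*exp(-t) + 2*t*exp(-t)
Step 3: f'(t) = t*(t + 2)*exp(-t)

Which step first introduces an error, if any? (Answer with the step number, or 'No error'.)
Step 2

Step 2 is incorrect due to a sign flip.
The step shows: t**2*exp(-t) + 2*t*exp(-t)
The correct value should be: -t**2*exp(-t) + 2*t*exp(-t)

Explanation: The sign of one term was flipped: the term -t**2*exp(-t) was incorrectly written as t**2*exp(-t)
The later steps are derived from this incorrect expression, so the error originates in Step 2.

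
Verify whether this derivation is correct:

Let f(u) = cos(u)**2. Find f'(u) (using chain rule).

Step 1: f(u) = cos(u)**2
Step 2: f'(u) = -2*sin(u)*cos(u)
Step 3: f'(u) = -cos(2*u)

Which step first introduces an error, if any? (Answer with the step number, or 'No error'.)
Step 3

Step 3 is incorrect due to a wrong trig function.
The step shows: -cos(2*u)
The correct value should be: -sin(2*u)

Explanation: sin(2*u) was incorrectly written as cos(2*u): the term -sin(2*u) was incorrectly written as -cos(2*u)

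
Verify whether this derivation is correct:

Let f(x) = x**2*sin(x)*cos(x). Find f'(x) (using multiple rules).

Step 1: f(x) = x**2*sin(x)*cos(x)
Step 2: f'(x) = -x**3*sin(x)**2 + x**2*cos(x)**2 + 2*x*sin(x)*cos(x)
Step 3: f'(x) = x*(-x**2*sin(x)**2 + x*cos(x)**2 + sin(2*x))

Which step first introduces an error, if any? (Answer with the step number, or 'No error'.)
Step 2

Step 2 is incorrect due to a wrong exponent.
The step shows: -x**3*sin(x)**2 + x**2*cos(x)**2 + 2*x*sin(x)*cos(x)
The correct value should be: -x**2*sin(x)**2 + x**2*cos(x)**2 + 2*x*sin(x)*cos(x)

Explanation: The exponent 2 on x was incorrectly written as 3: the term -x**2*sin(x)**2 was incorrectly written as -x**3*sin(x)**2
The later steps are derived from this incorrect expression, so the error originates in Step 2.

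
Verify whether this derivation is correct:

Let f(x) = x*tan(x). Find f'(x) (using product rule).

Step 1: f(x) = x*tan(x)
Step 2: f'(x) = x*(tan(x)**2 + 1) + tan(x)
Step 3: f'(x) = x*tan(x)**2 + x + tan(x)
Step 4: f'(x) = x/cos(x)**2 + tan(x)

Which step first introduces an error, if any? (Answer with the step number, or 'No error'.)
No error

All steps in this derivation are correct.
The final answer f'(x) = x/cos(x)**2 + tan(x) is valid.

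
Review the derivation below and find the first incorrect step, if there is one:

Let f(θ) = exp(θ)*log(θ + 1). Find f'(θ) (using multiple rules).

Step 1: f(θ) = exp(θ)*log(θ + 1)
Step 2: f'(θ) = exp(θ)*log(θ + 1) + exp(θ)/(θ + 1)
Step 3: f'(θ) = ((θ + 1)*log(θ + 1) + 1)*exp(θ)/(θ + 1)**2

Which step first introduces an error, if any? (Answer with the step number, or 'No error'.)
Step 3

Step 3 is incorrect due to a wrong exponent.
The step shows: ((θ + 1)*log(θ + 1) + 1)*exp(θ)/(θ + 1)**2
The correct value should be: ((θ + 1)*log(θ + 1) + 1)*exp(θ)/(θ + 1)

Explanation: The exponent -1 on θ + 1 was incorrectly written as -2: the term ((θ + 1)*log(θ + 1) + 1)*exp(θ)/(θ + 1) was incorrectly written as ((θ + 1)*log(θ + 1) + 1)*exp(θ)/(θ + 1)**2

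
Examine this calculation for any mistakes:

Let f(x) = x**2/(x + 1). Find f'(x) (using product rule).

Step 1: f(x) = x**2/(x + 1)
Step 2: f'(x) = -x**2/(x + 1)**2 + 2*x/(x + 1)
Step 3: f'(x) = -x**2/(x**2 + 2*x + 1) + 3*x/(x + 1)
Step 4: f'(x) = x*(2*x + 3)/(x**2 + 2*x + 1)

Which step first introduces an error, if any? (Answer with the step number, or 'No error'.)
Step 3

Step 3 is incorrect due to a wrong coefficient.
The step shows: -x**2/(x**2 + 2*x + 1) + 3*x/(x + 1)
The correct value should be: -x**2/(x**2 + 2*x + 1) + 2*x/(x + 1)

Explanation: The coefficient 2 was incorrectly written as 3: the term 2*x/(x + 1) was incorrectly written as 3*x/(x + 1)
The later steps are derived from this incorrect expression, so the error originates in Step 3.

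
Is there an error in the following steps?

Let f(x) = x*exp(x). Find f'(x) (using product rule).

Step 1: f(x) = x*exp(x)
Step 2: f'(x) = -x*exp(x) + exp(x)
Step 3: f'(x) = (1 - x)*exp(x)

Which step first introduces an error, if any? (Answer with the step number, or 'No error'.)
Step 2

Step 2 is incorrect due to a sign flip.
The step shows: -x*exp(x) + exp(x)
The correct value should be: x*exp(x) + exp(x)

Explanation: The sign of one term was flipped: the term x*exp(x) was incorrectly written as -x*exp(x)
The later steps are derived from this incorrect expression, so the error originates in Step 2.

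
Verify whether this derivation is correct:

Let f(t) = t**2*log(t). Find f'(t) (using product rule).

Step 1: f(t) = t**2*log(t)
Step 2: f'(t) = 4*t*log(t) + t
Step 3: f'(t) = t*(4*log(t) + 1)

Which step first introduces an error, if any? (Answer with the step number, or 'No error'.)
Step 2

Step 2 is incorrect due to a wrong coefficient.
The step shows: 4*t*log(t) + t
The correct value should be: 2*t*log(t) + t

Explanation: The coefficient 2 was incorrectly written as 4: the term 2*t*log(t) was incorrectly written as 4*t*log(t)
The later steps are derived from this incorrect expression, so the error originates in Step 2.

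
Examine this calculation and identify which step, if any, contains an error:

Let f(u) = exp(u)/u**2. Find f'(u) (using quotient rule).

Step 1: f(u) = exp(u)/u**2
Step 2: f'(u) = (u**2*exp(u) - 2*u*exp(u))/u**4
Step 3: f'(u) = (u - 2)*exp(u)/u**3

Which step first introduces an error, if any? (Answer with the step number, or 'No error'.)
No error

All steps in this derivation are correct.
The final answer f'(u) = (u - 2)*exp(u)/u**3 is valid.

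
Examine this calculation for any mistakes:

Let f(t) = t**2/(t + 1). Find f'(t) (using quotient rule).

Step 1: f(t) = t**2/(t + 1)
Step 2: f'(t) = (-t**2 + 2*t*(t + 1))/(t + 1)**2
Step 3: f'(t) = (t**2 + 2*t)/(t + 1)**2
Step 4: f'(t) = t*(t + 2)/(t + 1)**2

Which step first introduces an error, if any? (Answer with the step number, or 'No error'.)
No error

All steps in this derivation are correct.
The final answer f'(t) = t*(t + 2)/(t + 1)**2 is valid.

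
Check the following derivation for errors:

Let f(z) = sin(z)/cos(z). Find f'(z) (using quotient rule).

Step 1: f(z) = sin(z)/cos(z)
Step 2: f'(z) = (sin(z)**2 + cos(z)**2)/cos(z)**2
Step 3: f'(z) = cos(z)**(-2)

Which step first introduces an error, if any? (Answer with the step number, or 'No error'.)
No error

All steps in this derivation are correct.
The final answer f'(z) = cos(z)**(-2) is valid.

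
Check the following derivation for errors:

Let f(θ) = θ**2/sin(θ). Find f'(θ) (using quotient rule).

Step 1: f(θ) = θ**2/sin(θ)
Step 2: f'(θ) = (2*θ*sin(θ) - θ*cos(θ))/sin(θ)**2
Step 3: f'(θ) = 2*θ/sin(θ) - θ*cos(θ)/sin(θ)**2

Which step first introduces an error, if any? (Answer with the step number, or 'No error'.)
Step 2

Step 2 is incorrect due to a wrong exponent.
The step shows: (2*θ*sin(θ) - θ*cos(θ))/sin(θ)**2
The correct value should be: (-θ**2*cos(θ) + 2*θ*sin(θ))/sin(θ)**2

Explanation: The exponent 2 on θ was incorrectly written as 1: the term (-θ**2*cos(θ) + 2*θ*sin(θ))/sin(θ)**2 was incorrectly written as (2*θ*sin(θ) - θ*cos(θ))/sin(θ)**2
The later steps are derived from this incorrect expression, so the error originates in Step 2.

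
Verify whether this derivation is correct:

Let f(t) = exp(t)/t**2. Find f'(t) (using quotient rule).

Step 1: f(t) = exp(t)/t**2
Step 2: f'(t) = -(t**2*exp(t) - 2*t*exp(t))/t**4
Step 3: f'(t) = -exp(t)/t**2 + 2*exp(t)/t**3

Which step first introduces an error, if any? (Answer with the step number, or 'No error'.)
Step 2

Step 2 is incorrect due to a sign flip.
The step shows: -(t**2*exp(t) - 2*t*exp(t))/t**4
The correct value should be: (t**2*exp(t) - 2*t*exp(t))/t**4

Explanation: The sign of the whole expression was flipped: the term (t**2*exp(t) - 2*t*exp(t))/t**4 was incorrectly written as -(t**2*exp(t) - 2*t*exp(t))/t**4
The later steps are derived from this incorrect expression, so the error originates in Step 2.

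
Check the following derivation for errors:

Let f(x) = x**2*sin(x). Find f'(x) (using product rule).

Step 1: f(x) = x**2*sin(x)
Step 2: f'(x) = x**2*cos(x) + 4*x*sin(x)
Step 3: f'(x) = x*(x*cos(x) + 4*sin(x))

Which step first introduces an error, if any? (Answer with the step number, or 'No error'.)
Step 2

Step 2 is incorrect due to a wrong coefficient.
The step shows: x**2*cos(x) + 4*x*sin(x)
The correct value should be: x**2*cos(x) + 2*x*sin(x)

Explanation: The coefficient 2 was incorrectly written as 4: the term 2*x*sin(x) was incorrectly written as 4*x*sin(x)
The later steps are derived from this incorrect expression, so the error originates in Step 2.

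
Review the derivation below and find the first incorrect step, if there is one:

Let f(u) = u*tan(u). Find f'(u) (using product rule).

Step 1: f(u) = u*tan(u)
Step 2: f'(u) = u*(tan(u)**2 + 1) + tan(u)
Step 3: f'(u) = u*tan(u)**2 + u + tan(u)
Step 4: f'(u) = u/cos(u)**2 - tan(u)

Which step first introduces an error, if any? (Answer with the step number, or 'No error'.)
Step 4

Step 4 is incorrect due to a sign flip.
The step shows: u/cos(u)**2 - tan(u)
The correct value should be: u/cos(u)**2 + tan(u)

Explanation: The sign of one term was flipped: the term tan(u) was incorrectly written as -tan(u)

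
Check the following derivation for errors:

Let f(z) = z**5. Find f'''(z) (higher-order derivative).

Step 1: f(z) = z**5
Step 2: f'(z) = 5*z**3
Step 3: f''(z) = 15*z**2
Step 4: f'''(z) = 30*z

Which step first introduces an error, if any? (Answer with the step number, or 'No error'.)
Step 2

Step 2 is incorrect due to a wrong exponent.
The step shows: 5*z**3
The correct value should be: 5*z**4

Explanation: The exponent 4 on z was incorrectly written as 3: the term 5*z**4 was incorrectly written as 5*z**3
The later steps are derived from this incorrect expression, so the error originates in Step 2.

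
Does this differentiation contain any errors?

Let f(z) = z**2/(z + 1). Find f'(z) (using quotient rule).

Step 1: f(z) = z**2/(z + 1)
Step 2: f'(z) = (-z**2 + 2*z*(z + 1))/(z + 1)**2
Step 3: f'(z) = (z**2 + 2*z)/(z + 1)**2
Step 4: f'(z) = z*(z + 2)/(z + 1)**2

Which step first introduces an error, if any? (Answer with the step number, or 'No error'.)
No error

All steps in this derivation are correct.
The final answer f'(z) = z*(z + 2)/(z + 1)**2 is valid.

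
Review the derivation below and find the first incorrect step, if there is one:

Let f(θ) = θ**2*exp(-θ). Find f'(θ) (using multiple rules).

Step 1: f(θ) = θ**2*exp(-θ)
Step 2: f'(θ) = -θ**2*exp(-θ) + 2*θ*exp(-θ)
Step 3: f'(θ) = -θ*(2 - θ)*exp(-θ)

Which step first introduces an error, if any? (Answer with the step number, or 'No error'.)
Step 3

Step 3 is incorrect due to a sign flip.
The step shows: -θ*(2 - θ)*exp(-θ)
The correct value should be: θ*(2 - θ)*exp(-θ)

Explanation: The sign of the whole expression was flipped: the term θ*(2 - θ)*exp(-θ) was incorrectly written as -θ*(2 - θ)*exp(-θ)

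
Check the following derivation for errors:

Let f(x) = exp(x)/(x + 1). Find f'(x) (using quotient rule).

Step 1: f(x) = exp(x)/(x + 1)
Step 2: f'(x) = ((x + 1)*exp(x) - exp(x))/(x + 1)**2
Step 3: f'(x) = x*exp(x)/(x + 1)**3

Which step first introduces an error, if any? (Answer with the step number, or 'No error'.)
Step 3

Step 3 is incorrect due to a wrong exponent.
The step shows: x*exp(x)/(x + 1)**3
The correct value should be: x*exp(x)/(x + 1)**2

Explanation: The exponent -2 on x + 1 was incorrectly written as -3: the term x*exp(x)/(x + 1)**2 was incorrectly written as x*exp(x)/(x + 1)**3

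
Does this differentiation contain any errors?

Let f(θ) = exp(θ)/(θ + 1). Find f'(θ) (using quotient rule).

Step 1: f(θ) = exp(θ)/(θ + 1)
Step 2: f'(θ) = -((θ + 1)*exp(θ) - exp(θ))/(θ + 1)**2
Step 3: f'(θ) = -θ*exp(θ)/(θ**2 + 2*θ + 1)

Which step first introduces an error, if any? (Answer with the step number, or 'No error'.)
Step 2

Step 2 is incorrect due to a sign flip.
The step shows: -((θ + 1)*exp(θ) - exp(θ))/(θ + 1)**2
The correct value should be: ((θ + 1)*exp(θ) - exp(θ))/(θ + 1)**2

Explanation: The sign of the whole expression was flipped: the term ((θ + 1)*exp(θ) - exp(θ))/(θ + 1)**2 was incorrectly written as -((θ + 1)*exp(θ) - exp(θ))/(θ + 1)**2
The later steps are derived from this incorrect expression, so the error originates in Step 2.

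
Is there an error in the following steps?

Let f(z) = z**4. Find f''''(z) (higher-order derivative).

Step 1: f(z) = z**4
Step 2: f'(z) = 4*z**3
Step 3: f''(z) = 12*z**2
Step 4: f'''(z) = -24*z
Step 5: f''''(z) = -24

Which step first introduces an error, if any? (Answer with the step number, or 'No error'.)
Step 4

Step 4 is incorrect due to a sign flip.
The step shows: -24*z
The correct value should be: 24*z

Explanation: The sign of the whole expression was flipped: the term 24*z was incorrectly written as -24*z
The later steps are derived from this incorrect expression, so the error originates in Step 4.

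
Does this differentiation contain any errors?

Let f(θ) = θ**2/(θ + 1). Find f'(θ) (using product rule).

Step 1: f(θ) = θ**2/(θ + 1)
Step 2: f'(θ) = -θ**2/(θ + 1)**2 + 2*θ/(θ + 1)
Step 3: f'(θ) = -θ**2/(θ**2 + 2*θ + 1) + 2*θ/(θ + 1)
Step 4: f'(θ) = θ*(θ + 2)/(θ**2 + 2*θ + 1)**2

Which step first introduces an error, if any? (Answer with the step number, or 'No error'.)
Step 4

Step 4 is incorrect due to a wrong exponent.
The step shows: θ*(θ + 2)/(θ**2 + 2*θ + 1)**2
The correct value should be: θ*(θ + 2)/(θ**2 + 2*θ + 1)

Explanation: The exponent -1 on θ**2 + 2*θ + 1 was incorrectly written as -2: the term θ*(θ + 2)/(θ**2 + 2*θ + 1) was incorrectly written as θ*(θ + 2)/(θ**2 + 2*θ + 1)**2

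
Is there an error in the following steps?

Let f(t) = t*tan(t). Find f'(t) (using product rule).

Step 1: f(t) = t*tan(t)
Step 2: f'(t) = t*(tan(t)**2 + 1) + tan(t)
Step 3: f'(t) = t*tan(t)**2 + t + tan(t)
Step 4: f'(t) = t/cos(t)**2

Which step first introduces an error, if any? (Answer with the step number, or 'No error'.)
Step 4

Step 4 is incorrect due to a dropped term.
The step shows: t/cos(t)**2
The correct value should be: t/cos(t)**2 + tan(t)

Explanation: A term was dropped: the term tan(t) was incorrectly omitted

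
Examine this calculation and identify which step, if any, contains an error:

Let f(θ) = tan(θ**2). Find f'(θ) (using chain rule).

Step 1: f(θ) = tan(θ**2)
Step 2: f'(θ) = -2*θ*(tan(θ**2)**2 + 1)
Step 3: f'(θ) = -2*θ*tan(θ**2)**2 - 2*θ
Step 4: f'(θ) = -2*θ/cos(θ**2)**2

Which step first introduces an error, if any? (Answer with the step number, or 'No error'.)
Step 2

Step 2 is incorrect due to a sign flip.
The step shows: -2*θ*(tan(θ**2)**2 + 1)
The correct value should be: 2*θ*(tan(θ**2)**2 + 1)

Explanation: The sign of the whole expression was flipped: the term 2*θ*(tan(θ**2)**2 + 1) was incorrectly written as -2*θ*(tan(θ**2)**2 + 1)
The later steps are derived from this incorrect expression, so the error originates in Step 2.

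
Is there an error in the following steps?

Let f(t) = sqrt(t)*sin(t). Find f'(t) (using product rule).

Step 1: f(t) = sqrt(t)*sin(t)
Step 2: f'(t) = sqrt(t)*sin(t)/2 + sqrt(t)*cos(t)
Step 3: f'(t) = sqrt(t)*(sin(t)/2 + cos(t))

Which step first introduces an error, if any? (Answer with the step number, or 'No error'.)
Step 2

Step 2 is incorrect due to a wrong exponent.
The step shows: sqrt(t)*sin(t)/2 + sqrt(t)*cos(t)
The correct value should be: sqrt(t)*cos(t) + sin(t)/(2*sqrt(t))

Explanation: The exponent -1/2 on t was incorrectly written as 1/2: the term sin(t)/(2*sqrt(t)) was incorrectly written as sqrt(t)*sin(t)/2
The later steps are derived from this incorrect expression, so the error originates in Step 2.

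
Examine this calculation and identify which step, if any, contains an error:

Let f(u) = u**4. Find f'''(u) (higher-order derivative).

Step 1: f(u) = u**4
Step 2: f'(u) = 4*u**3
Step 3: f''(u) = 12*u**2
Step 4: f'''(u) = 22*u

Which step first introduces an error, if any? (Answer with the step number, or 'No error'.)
Step 4

Step 4 is incorrect due to a wrong coefficient.
The step shows: 22*u
The correct value should be: 24*u

Explanation: The coefficient 24 was incorrectly written as 22: the term 24*u was incorrectly written as 22*u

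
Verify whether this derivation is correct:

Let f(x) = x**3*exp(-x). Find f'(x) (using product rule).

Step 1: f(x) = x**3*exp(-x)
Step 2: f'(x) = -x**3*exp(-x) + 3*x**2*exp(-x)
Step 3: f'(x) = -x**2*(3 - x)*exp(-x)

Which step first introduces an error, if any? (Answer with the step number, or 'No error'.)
Step 3

Step 3 is incorrect due to a sign flip.
The step shows: -x**2*(3 - x)*exp(-x)
The correct value should be: x**2*(3 - x)*exp(-x)

Explanation: The sign of the whole expression was flipped: the term x**2*(3 - x)*exp(-x) was incorrectly written as -x**2*(3 - x)*exp(-x)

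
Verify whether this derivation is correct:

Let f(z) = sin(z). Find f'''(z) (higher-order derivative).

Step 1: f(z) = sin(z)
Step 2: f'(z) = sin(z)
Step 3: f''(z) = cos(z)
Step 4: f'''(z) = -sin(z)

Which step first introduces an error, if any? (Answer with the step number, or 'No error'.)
Step 2

Step 2 is incorrect due to a wrong trig function.
The step shows: sin(z)
The correct value should be: cos(z)

Explanation: cos(z) was incorrectly written as sin(z): the term cos(z) was incorrectly written as sin(z)
The later steps are derived from this incorrect expression, so the error originates in Step 2.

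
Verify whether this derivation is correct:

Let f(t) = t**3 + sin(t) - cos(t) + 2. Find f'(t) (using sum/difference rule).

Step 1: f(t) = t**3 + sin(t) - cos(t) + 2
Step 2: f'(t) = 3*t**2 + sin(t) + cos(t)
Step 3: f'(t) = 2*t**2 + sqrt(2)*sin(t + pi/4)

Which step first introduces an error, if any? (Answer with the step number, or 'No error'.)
Step 3

Step 3 is incorrect due to a wrong coefficient.
The step shows: 2*t**2 + sqrt(2)*sin(t + pi/4)
The correct value should be: 3*t**2 + sqrt(2)*sin(t + pi/4)

Explanation: The coefficient 3 was incorrectly written as 2: the term 3*t**2 was incorrectly written as 2*t**2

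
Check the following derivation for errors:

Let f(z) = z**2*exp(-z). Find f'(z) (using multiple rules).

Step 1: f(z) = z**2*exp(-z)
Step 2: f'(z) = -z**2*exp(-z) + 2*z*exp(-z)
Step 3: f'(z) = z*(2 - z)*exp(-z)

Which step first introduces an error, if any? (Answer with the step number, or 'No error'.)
No error

All steps in this derivation are correct.
The final answer f'(z) = z*(2 - z)*exp(-z) is valid.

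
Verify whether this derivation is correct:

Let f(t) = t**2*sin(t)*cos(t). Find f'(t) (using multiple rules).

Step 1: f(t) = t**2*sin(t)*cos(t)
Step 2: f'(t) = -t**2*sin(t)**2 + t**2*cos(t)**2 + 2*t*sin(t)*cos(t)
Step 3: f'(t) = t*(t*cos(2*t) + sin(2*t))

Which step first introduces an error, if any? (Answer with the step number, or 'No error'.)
No error

All steps in this derivation are correct.
The final answer f'(t) = t*(t*cos(2*t) + sin(2*t)) is valid.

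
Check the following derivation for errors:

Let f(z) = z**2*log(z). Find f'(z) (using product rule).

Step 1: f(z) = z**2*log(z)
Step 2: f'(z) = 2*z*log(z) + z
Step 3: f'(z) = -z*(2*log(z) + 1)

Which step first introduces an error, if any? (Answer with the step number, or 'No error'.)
Step 3

Step 3 is incorrect due to a sign flip.
The step shows: -z*(2*log(z) + 1)
The correct value should be: z*(2*log(z) + 1)

Explanation: The sign of the whole expression was flipped: the term z*(2*log(z) + 1) was incorrectly written as -z*(2*log(z) + 1)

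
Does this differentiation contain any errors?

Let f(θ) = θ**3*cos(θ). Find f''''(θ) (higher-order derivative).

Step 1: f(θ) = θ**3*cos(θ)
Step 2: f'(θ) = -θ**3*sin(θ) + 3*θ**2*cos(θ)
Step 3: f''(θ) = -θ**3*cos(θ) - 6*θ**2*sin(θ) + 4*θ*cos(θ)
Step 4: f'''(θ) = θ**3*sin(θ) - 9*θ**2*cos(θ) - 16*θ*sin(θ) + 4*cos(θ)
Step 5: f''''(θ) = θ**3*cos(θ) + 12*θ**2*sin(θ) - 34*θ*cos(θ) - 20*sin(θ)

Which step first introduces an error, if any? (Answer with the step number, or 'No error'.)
Step 3

Step 3 is incorrect due to a wrong coefficient.
The step shows: -θ**3*cos(θ) - 6*θ**2*sin(θ) + 4*θ*cos(θ)
The correct value should be: -θ**3*cos(θ) - 6*θ**2*sin(θ) + 6*θ*cos(θ)

Explanation: The coefficient 6 was incorrectly written as 4: the term 6*θ*cos(θ) was incorrectly written as 4*θ*cos(θ)
The later steps are derived from this incorrect expression, so the error originates in Step 3.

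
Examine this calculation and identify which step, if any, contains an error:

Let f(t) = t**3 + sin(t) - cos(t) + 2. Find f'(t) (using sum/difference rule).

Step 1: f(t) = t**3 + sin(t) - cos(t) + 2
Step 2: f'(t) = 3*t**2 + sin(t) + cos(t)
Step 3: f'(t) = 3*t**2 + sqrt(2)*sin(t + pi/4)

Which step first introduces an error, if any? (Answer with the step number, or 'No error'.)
No error

All steps in this derivation are correct.
The final answer f'(t) = 3*t**2 + sqrt(2)*sin(t + pi/4) is valid.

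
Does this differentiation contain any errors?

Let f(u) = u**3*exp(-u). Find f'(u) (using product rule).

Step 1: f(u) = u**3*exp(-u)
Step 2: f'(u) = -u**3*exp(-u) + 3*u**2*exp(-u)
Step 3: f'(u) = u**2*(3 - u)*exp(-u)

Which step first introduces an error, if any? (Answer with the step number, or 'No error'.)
No error

All steps in this derivation are correct.
The final answer f'(u) = u**2*(3 - u)*exp(-u) is valid.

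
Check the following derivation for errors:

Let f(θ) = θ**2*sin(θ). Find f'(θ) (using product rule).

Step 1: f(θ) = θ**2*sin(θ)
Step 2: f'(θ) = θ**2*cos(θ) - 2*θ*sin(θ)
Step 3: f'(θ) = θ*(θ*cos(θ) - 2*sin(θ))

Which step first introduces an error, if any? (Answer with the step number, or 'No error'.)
Step 2

Step 2 is incorrect due to a sign flip.
The step shows: θ**2*cos(θ) - 2*θ*sin(θ)
The correct value should be: θ**2*cos(θ) + 2*θ*sin(θ)

Explanation: The sign of one term was flipped: the term 2*θ*sin(θ) was incorrectly written as -2*θ*sin(θ)
The later steps are derived from this incorrect expression, so the error originates in Step 2.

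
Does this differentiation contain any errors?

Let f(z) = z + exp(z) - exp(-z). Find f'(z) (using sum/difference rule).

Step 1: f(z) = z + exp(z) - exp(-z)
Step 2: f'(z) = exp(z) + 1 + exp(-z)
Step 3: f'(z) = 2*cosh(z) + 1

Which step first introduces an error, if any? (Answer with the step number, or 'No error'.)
No error

All steps in this derivation are correct.
The final answer f'(z) = 2*cosh(z) + 1 is valid.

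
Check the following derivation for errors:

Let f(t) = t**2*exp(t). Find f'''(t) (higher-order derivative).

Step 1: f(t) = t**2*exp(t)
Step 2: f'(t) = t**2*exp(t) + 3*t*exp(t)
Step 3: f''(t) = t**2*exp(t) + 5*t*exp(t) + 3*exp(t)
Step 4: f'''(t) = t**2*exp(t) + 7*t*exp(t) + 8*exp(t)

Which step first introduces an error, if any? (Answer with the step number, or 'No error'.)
Step 2

Step 2 is incorrect due to a wrong coefficient.
The step shows: t**2*exp(t) + 3*t*exp(t)
The correct value should be: t**2*exp(t) + 2*t*exp(t)

Explanation: The coefficient 2 was incorrectly written as 3: the term 2*t*exp(t) was incorrectly written as 3*t*exp(t)
The later steps are derived from this incorrect expression, so the error originates in Step 2.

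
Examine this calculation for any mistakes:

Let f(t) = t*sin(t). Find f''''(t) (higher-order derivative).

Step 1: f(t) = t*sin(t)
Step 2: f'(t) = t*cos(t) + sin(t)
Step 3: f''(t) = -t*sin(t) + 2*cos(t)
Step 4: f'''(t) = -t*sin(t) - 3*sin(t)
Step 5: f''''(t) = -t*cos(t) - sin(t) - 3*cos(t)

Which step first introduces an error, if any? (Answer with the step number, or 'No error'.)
Step 4

Step 4 is incorrect due to a wrong trig function.
The step shows: -t*sin(t) - 3*sin(t)
The correct value should be: -t*cos(t) - 3*sin(t)

Explanation: cos(t) was incorrectly written as sin(t): the term -t*cos(t) was incorrectly written as -t*sin(t)
The later steps are derived from this incorrect expression, so the error originates in Step 4.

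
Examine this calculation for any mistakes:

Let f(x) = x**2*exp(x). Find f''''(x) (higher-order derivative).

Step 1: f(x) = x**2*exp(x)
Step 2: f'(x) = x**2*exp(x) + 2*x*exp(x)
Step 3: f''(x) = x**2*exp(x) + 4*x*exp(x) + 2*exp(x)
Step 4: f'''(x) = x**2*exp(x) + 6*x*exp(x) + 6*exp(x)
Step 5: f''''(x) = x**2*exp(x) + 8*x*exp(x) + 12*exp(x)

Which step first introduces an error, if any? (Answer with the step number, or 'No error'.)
No error

All steps in this derivation are correct.
The final answer f''''(x) = x**2*exp(x) + 8*x*exp(x) + 12*exp(x) is valid.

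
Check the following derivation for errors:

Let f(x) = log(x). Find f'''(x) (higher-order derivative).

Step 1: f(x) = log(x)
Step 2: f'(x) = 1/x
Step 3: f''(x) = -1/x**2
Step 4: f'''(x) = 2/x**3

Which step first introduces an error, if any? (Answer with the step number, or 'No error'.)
No error

All steps in this derivation are correct.
The final answer f'''(x) = 2/x**3 is valid.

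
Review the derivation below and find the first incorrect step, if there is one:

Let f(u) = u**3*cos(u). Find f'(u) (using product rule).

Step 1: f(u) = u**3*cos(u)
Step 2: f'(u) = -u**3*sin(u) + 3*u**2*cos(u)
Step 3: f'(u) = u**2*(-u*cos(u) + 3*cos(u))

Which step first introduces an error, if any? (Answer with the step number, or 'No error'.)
Step 3

Step 3 is incorrect due to a wrong trig function.
The step shows: u**2*(-u*cos(u) + 3*cos(u))
The correct value should be: u**2*(-u*sin(u) + 3*cos(u))

Explanation: sin(u) was incorrectly written as cos(u): the term u**2*(-u*sin(u) + 3*cos(u)) was incorrectly written as u**2*(-u*cos(u) + 3*cos(u))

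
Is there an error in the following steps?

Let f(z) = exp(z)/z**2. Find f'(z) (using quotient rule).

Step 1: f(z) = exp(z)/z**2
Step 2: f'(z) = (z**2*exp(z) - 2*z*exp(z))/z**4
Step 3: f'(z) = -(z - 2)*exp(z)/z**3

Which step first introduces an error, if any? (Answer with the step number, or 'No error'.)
Step 3

Step 3 is incorrect due to a sign flip.
The step shows: -(z - 2)*exp(z)/z**3
The correct value should be: (z - 2)*exp(z)/z**3

Explanation: The sign of the whole expression was flipped: the term (z - 2)*exp(z)/z**3 was incorrectly written as -(z - 2)*exp(z)/z**3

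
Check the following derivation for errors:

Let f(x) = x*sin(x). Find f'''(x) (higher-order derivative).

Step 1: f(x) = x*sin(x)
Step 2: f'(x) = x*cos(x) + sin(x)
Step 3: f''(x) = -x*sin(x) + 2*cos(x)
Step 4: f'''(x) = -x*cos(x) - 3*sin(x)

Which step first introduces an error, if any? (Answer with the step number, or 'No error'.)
No error

All steps in this derivation are correct.
The final answer f'''(x) = -x*cos(x) - 3*sin(x) is valid.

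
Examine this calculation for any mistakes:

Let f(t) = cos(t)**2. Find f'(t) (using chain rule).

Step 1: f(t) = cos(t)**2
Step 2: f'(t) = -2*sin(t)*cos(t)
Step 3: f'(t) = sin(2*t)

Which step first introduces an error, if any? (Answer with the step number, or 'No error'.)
Step 3

Step 3 is incorrect due to a sign flip.
The step shows: sin(2*t)
The correct value should be: -sin(2*t)

Explanation: The sign of the whole expression was flipped: the term -sin(2*t) was incorrectly written as sin(2*t)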